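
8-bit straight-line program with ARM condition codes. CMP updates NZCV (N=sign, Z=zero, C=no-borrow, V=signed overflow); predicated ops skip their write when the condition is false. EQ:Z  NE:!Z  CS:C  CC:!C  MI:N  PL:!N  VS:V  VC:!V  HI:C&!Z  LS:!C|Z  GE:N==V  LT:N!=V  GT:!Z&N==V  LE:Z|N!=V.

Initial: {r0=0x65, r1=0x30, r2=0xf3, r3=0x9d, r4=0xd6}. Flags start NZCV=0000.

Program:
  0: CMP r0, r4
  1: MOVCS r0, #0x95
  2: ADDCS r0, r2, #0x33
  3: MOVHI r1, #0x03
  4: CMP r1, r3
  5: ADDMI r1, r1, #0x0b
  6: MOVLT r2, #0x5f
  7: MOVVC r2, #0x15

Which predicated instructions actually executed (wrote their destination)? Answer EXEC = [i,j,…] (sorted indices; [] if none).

0: ✓ CMP  NZCV=1001
1: · MOVCS
2: · ADDCS
3: · MOVHI
4: ✓ CMP  NZCV=1001
5: ✓ ADDMI  r1←0x3b
6: · MOVLT
7: · MOVVC

EXEC = [5]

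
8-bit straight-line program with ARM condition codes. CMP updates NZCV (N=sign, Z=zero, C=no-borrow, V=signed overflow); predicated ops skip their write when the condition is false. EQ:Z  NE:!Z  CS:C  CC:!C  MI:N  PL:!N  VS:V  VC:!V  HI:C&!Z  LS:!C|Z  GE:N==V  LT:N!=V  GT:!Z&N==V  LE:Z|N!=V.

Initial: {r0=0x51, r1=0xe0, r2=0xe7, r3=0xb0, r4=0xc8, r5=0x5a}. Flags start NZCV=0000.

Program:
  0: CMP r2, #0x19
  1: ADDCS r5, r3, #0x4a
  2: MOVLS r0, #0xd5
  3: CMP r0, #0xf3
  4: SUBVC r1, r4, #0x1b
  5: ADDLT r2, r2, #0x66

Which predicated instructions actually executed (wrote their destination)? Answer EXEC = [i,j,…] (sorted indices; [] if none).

EXEC = [1,4]

[0] flags=1010 → (cmp)
[1] flags=1010 CS?T → r5=0xfa
[2] flags=1010 LS?F → skip
[3] flags=0000 → (cmp)
[4] flags=0000 VC?T → r1=0xad
[5] flags=0000 LT?F → skip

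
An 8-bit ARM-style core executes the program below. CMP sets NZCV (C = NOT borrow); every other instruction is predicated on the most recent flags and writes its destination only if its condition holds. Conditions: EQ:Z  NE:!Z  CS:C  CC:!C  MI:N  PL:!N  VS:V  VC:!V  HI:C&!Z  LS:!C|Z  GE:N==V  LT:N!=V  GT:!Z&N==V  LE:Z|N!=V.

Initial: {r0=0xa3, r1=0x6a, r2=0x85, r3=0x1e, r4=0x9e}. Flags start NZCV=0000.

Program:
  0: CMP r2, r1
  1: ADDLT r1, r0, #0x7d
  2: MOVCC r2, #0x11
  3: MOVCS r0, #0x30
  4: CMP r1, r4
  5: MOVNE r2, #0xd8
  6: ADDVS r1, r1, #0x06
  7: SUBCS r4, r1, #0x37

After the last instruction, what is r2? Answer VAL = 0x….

VAL = 0xd8

0: ✓ CMP  NZCV=0011
1: ✓ ADDLT  r1←0x20
2: · MOVCC
3: ✓ MOVCS  r0←0x30
4: ✓ CMP  NZCV=1001
5: ✓ MOVNE  r2←0xd8
6: ✓ ADDVS  r1←0x26
7: · SUBCS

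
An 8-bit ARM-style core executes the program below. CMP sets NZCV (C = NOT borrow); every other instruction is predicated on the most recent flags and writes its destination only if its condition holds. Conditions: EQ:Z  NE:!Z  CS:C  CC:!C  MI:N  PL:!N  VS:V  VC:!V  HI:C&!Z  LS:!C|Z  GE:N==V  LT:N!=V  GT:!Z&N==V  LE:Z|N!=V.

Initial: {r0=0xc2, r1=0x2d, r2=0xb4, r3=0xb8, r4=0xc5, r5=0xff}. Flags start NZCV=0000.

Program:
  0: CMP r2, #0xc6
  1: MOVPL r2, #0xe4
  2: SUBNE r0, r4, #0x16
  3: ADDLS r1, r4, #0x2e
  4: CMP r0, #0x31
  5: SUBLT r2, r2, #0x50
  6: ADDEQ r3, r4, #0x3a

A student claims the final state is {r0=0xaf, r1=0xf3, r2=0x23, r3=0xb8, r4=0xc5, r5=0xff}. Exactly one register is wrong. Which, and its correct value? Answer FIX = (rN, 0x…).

0: ✓ CMP  NZCV=1000
1: · MOVPL
2: ✓ SUBNE  r0←0xaf
3: ✓ ADDLS  r1←0xf3
4: ✓ CMP  NZCV=0011
5: ✓ SUBLT  r2←0x64
6: · ADDEQ

FIX = (r2, 0x64)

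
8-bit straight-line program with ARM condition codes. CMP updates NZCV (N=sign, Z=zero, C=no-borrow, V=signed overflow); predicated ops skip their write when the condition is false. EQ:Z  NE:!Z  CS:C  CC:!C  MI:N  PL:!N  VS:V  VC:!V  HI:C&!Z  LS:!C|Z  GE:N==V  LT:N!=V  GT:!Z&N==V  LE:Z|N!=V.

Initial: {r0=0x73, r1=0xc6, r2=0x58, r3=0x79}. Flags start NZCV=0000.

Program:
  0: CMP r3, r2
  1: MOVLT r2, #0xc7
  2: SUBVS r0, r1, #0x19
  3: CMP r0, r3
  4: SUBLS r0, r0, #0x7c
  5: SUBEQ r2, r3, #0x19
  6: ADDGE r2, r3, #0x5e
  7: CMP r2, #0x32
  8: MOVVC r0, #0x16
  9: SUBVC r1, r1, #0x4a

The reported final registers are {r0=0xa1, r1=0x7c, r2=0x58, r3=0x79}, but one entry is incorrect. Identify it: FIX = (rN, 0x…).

0: ✓ CMP  NZCV=0010
1: · MOVLT
2: · SUBVS
3: ✓ CMP  NZCV=1000
4: ✓ SUBLS  r0←0xf7
5: · SUBEQ
6: · ADDGE
7: ✓ CMP  NZCV=0010
8: ✓ MOVVC  r0←0x16
9: ✓ SUBVC  r1←0x7c

FIX = (r0, 0x16)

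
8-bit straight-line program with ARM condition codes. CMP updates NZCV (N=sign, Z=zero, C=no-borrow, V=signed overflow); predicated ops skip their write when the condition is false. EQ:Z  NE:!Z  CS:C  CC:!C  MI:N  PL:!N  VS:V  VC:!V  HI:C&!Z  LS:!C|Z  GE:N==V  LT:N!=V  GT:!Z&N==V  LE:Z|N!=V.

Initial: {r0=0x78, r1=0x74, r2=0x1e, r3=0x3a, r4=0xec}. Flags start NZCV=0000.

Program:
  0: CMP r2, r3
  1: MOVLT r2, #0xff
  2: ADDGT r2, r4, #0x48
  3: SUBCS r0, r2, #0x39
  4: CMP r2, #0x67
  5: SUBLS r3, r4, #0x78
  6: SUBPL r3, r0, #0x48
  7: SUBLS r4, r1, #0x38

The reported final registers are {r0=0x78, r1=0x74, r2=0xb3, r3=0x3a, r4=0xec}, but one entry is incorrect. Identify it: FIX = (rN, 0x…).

[0] flags=1000 → (cmp)
[1] flags=1000 LT?T → r2=0xff
[2] flags=1000 GT?F → skip
[3] flags=1000 CS?F → skip
[4] flags=1010 → (cmp)
[5] flags=1010 LS?F → skip
[6] flags=1010 PL?F → skip
[7] flags=1010 LS?F → skip

FIX = (r2, 0xff)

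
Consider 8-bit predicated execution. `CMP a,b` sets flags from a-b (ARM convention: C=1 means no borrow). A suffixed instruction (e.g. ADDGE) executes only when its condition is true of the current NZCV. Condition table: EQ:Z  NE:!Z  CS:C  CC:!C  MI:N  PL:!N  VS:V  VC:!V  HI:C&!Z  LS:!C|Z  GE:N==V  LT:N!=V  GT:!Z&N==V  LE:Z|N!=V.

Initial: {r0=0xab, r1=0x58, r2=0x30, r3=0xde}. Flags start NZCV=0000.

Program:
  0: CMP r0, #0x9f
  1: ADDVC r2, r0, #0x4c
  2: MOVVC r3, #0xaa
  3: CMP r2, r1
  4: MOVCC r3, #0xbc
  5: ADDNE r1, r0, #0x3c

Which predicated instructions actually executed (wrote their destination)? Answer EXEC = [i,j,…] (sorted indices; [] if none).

[0] flags=0010 → (cmp)
[1] flags=0010 VC?T → r2=0xf7
[2] flags=0010 VC?T → r3=0xaa
[3] flags=1010 → (cmp)
[4] flags=1010 CC?F → skip
[5] flags=1010 NE?T → r1=0xe7

EXEC = [1,2,5]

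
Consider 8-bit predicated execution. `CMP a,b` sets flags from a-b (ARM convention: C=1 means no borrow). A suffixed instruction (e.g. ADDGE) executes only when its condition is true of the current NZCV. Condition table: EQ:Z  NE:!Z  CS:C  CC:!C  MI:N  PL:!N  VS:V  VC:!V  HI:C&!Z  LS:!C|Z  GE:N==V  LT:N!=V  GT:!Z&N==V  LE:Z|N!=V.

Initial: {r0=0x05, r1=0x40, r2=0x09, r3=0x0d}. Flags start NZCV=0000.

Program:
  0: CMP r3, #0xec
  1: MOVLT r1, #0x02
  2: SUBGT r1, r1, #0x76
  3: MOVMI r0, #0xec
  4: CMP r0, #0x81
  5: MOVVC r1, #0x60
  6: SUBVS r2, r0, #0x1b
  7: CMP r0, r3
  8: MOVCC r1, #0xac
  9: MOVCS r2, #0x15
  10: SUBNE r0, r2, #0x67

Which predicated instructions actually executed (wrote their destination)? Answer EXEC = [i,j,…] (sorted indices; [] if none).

0: ✓ CMP  NZCV=0000
1: · MOVLT
2: ✓ SUBGT  r1←0xca
3: · MOVMI
4: ✓ CMP  NZCV=1001
5: · MOVVC
6: ✓ SUBVS  r2←0xea
7: ✓ CMP  NZCV=1000
8: ✓ MOVCC  r1←0xac
9: · MOVCS
10: ✓ SUBNE  r0←0x83

EXEC = [2,6,8,10]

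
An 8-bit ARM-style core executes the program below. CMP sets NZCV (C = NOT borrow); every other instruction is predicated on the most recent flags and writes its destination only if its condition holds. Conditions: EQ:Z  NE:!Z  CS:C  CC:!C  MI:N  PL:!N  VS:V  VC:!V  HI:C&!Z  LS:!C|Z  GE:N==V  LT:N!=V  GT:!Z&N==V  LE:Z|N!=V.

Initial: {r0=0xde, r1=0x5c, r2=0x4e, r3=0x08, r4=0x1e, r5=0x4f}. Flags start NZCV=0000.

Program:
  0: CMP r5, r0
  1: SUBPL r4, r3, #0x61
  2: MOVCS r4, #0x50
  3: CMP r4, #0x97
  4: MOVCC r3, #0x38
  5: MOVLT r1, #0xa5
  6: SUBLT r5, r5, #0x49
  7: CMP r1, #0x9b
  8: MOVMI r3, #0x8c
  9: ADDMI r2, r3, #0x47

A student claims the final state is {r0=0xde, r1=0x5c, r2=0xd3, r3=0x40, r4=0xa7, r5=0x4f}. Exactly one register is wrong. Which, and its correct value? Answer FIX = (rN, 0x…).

[0] flags=0000 → (cmp)
[1] flags=0000 PL?T → r4=0xa7
[2] flags=0000 CS?F → skip
[3] flags=0010 → (cmp)
[4] flags=0010 CC?F → skip
[5] flags=0010 LT?F → skip
[6] flags=0010 LT?F → skip
[7] flags=1001 → (cmp)
[8] flags=1001 MI?T → r3=0x8c
[9] flags=1001 MI?T → r2=0xd3

FIX = (r3, 0x8c)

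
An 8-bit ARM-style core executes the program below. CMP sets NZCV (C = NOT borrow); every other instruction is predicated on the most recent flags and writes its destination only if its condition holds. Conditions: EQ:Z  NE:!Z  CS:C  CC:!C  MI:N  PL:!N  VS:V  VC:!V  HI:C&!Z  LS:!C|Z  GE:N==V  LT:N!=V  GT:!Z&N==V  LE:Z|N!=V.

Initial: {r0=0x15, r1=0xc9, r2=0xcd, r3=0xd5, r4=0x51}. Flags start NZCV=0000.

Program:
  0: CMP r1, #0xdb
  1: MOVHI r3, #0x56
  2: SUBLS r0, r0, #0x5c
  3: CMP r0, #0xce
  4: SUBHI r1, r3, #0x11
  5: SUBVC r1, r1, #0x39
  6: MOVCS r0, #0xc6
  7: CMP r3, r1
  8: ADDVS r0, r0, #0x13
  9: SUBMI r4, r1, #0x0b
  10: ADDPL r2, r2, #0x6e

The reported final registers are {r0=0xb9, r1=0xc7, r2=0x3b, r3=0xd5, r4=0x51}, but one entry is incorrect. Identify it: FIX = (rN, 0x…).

FIX = (r1, 0x90)

[0] flags=1000 → (cmp)
[1] flags=1000 HI?F → skip
[2] flags=1000 LS?T → r0=0xb9
[3] flags=1000 → (cmp)
[4] flags=1000 HI?F → skip
[5] flags=1000 VC?T → r1=0x90
[6] flags=1000 CS?F → skip
[7] flags=0010 → (cmp)
[8] flags=0010 VS?F → skip
[9] flags=0010 MI?F → skip
[10] flags=0010 PL?T → r2=0x3b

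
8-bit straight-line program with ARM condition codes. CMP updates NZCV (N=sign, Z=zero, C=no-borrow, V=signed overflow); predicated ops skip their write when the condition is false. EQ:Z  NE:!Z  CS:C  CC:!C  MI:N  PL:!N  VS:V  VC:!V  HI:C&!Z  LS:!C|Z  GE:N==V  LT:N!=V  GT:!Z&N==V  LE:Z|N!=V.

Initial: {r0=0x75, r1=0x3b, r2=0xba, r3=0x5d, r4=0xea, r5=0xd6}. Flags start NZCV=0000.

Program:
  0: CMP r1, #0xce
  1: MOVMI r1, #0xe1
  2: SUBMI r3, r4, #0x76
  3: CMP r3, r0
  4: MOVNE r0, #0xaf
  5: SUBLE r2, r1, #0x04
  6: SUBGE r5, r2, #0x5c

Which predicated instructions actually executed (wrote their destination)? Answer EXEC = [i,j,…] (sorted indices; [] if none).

[0] flags=0000 → (cmp)
[1] flags=0000 MI?F → skip
[2] flags=0000 MI?F → skip
[3] flags=1000 → (cmp)
[4] flags=1000 NE?T → r0=0xaf
[5] flags=1000 LE?T → r2=0x37
[6] flags=1000 GE?F → skip

EXEC = [4,5]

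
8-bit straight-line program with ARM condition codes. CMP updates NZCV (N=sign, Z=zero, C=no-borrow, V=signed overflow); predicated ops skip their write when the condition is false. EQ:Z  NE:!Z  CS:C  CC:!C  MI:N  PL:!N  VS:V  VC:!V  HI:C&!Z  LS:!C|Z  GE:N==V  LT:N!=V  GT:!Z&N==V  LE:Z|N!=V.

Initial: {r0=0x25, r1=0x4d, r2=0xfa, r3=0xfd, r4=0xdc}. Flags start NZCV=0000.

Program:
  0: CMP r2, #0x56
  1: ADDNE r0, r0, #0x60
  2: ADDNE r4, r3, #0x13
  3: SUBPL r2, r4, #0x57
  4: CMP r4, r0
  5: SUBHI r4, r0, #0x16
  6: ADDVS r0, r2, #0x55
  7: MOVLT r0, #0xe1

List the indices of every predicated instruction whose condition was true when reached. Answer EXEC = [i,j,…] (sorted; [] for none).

EXEC = [1,2,6]

[0] flags=1010 → (cmp)
[1] flags=1010 NE?T → r0=0x85
[2] flags=1010 NE?T → r4=0x10
[3] flags=1010 PL?F → skip
[4] flags=1001 → (cmp)
[5] flags=1001 HI?F → skip
[6] flags=1001 VS?T → r0=0x4f
[7] flags=1001 LT?F → skip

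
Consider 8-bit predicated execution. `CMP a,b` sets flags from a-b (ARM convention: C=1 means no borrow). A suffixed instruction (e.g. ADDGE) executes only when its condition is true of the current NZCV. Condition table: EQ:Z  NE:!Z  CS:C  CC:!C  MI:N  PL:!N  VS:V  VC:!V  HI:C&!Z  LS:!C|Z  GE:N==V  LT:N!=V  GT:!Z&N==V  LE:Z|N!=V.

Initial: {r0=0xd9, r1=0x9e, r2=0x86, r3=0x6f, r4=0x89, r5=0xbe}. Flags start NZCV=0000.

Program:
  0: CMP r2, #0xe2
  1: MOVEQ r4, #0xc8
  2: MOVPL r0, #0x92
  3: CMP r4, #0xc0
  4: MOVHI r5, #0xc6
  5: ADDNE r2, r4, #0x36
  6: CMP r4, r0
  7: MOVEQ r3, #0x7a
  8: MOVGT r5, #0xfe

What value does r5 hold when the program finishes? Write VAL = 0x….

[0] flags=1000 → (cmp)
[1] flags=1000 EQ?F → skip
[2] flags=1000 PL?F → skip
[3] flags=1000 → (cmp)
[4] flags=1000 HI?F → skip
[5] flags=1000 NE?T → r2=0xbf
[6] flags=1000 → (cmp)
[7] flags=1000 EQ?F → skip
[8] flags=1000 GT?F → skip

VAL = 0xbe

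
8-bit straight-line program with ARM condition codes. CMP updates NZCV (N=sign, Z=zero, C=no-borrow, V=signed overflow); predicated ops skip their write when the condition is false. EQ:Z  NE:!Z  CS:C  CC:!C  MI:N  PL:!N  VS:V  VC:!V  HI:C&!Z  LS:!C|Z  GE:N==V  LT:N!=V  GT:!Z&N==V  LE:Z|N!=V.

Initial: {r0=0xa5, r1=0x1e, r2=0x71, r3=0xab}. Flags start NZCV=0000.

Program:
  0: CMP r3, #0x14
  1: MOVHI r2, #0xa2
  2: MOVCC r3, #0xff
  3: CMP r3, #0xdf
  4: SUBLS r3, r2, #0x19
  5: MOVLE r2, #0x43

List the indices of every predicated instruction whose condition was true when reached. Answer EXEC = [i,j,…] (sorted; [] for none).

[0] flags=1010 → (cmp)
[1] flags=1010 HI?T → r2=0xa2
[2] flags=1010 CC?F → skip
[3] flags=1000 → (cmp)
[4] flags=1000 LS?T → r3=0x89
[5] flags=1000 LE?T → r2=0x43

EXEC = [1,4,5]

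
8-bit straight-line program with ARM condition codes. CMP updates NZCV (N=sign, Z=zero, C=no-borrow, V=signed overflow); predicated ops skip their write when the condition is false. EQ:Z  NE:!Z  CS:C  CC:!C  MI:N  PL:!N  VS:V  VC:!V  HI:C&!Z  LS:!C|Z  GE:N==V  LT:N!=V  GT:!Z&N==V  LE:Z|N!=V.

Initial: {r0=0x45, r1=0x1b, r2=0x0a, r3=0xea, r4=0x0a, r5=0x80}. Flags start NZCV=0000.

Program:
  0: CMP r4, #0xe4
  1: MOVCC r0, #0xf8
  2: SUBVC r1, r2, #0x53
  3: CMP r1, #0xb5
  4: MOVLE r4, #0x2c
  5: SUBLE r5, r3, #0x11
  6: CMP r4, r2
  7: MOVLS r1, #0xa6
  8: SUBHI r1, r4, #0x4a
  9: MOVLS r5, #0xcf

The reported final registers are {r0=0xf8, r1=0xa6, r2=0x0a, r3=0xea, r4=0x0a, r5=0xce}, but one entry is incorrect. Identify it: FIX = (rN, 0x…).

0: ✓ CMP  NZCV=0000
1: ✓ MOVCC  r0←0xf8
2: ✓ SUBVC  r1←0xb7
3: ✓ CMP  NZCV=0010
4: · MOVLE
5: · SUBLE
6: ✓ CMP  NZCV=0110
7: ✓ MOVLS  r1←0xa6
8: · SUBHI
9: ✓ MOVLS  r5←0xcf

FIX = (r5, 0xcf)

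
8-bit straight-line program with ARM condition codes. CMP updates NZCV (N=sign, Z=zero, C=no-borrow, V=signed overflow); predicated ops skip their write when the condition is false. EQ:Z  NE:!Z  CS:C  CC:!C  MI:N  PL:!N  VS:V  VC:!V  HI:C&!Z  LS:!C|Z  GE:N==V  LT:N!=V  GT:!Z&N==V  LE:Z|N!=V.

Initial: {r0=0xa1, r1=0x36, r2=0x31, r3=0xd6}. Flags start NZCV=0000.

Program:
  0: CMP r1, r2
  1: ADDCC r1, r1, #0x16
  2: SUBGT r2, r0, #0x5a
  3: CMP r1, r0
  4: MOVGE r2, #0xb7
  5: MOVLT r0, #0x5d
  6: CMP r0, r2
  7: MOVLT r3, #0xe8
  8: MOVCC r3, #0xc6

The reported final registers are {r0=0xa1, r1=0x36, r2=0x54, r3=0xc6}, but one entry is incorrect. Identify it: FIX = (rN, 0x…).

[0] flags=0010 → (cmp)
[1] flags=0010 CC?F → skip
[2] flags=0010 GT?T → r2=0x47
[3] flags=1001 → (cmp)
[4] flags=1001 GE?T → r2=0xb7
[5] flags=1001 LT?F → skip
[6] flags=1000 → (cmp)
[7] flags=1000 LT?T → r3=0xe8
[8] flags=1000 CC?T → r3=0xc6

FIX = (r2, 0xb7)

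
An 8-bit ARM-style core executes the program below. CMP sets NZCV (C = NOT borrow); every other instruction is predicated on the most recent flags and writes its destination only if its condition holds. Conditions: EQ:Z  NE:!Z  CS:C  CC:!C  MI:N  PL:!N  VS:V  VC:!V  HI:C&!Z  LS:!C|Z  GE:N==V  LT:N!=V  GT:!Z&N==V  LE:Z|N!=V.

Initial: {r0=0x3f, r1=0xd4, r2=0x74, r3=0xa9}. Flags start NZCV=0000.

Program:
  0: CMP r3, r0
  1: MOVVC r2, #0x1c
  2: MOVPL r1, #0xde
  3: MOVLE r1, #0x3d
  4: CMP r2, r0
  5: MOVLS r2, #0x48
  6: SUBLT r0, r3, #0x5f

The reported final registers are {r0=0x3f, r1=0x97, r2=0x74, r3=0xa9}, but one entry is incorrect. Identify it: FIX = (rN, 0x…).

FIX = (r1, 0x3d)

0: ✓ CMP  NZCV=0011
1: · MOVVC
2: ✓ MOVPL  r1←0xde
3: ✓ MOVLE  r1←0x3d
4: ✓ CMP  NZCV=0010
5: · MOVLS
6: · SUBLT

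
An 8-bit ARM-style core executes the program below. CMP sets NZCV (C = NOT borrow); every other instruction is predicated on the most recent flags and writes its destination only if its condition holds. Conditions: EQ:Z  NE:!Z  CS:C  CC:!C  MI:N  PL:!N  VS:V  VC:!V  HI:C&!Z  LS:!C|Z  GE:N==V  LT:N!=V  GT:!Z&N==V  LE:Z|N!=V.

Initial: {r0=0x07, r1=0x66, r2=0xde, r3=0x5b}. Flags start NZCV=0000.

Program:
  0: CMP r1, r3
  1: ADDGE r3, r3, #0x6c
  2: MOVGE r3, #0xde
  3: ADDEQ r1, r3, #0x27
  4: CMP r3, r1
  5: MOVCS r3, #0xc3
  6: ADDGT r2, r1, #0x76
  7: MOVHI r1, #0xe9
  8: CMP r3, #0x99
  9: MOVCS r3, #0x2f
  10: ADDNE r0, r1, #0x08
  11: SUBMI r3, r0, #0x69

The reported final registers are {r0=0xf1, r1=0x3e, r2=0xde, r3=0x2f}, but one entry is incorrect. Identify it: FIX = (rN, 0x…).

FIX = (r1, 0xe9)

[0] flags=0010 → (cmp)
[1] flags=0010 GE?T → r3=0xc7
[2] flags=0010 GE?T → r3=0xde
[3] flags=0010 EQ?F → skip
[4] flags=0011 → (cmp)
[5] flags=0011 CS?T → r3=0xc3
[6] flags=0011 GT?F → skip
[7] flags=0011 HI?T → r1=0xe9
[8] flags=0010 → (cmp)
[9] flags=0010 CS?T → r3=0x2f
[10] flags=0010 NE?T → r0=0xf1
[11] flags=0010 MI?F → skip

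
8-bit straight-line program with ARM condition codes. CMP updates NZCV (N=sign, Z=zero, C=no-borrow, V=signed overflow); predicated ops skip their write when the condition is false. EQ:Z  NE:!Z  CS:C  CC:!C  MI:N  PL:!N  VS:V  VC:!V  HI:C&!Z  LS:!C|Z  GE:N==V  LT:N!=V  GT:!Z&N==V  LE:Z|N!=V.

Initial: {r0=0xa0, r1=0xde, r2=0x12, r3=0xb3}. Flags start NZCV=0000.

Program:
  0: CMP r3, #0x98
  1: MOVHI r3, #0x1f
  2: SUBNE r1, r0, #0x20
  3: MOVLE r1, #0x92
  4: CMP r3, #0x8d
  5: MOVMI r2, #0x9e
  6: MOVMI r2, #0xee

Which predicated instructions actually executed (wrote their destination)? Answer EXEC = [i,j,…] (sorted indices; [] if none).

EXEC = [1,2,5,6]

0: ✓ CMP  NZCV=0010
1: ✓ MOVHI  r3←0x1f
2: ✓ SUBNE  r1←0x80
3: · MOVLE
4: ✓ CMP  NZCV=1001
5: ✓ MOVMI  r2←0x9e
6: ✓ MOVMI  r2←0xee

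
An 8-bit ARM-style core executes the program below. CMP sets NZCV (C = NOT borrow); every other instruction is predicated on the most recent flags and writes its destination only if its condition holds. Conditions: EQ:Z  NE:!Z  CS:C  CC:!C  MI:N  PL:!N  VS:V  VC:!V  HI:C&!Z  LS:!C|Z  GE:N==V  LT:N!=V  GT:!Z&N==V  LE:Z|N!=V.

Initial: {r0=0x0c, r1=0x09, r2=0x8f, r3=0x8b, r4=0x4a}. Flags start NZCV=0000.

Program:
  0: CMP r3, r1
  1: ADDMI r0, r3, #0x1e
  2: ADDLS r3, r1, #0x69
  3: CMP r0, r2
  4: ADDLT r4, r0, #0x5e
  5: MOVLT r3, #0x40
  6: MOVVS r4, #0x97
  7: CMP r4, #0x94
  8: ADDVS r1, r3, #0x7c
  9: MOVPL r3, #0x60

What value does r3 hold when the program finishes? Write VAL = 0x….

[0] flags=1010 → (cmp)
[1] flags=1010 MI?T → r0=0xa9
[2] flags=1010 LS?F → skip
[3] flags=0010 → (cmp)
[4] flags=0010 LT?F → skip
[5] flags=0010 LT?F → skip
[6] flags=0010 VS?F → skip
[7] flags=1001 → (cmp)
[8] flags=1001 VS?T → r1=0x07
[9] flags=1001 PL?F → skip

VAL = 0x8b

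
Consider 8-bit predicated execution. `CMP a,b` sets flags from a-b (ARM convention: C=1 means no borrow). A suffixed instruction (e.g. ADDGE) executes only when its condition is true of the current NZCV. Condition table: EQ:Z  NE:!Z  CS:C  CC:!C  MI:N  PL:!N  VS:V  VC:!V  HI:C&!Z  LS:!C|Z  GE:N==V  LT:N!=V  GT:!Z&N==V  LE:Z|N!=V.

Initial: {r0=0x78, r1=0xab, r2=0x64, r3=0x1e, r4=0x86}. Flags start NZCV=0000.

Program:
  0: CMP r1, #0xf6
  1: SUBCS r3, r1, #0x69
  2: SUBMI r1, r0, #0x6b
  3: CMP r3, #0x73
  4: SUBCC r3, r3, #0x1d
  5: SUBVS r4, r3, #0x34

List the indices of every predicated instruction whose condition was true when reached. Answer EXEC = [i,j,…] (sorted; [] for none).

EXEC = [2,4]

0: ✓ CMP  NZCV=1000
1: · SUBCS
2: ✓ SUBMI  r1←0x0d
3: ✓ CMP  NZCV=1000
4: ✓ SUBCC  r3←0x01
5: · SUBVS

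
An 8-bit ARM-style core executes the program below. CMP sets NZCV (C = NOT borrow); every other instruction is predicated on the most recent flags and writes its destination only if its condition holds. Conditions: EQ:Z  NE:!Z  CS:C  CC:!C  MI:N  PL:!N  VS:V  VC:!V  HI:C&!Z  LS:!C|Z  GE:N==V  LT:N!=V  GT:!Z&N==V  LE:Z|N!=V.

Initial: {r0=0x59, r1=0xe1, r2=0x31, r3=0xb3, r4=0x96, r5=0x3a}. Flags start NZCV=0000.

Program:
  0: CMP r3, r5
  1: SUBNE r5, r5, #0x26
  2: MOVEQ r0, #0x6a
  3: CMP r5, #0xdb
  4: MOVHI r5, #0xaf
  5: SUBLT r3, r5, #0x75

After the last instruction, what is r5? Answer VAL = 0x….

VAL = 0x14

[0] flags=0011 → (cmp)
[1] flags=0011 NE?T → r5=0x14
[2] flags=0011 EQ?F → skip
[3] flags=0000 → (cmp)
[4] flags=0000 HI?F → skip
[5] flags=0000 LT?F → skip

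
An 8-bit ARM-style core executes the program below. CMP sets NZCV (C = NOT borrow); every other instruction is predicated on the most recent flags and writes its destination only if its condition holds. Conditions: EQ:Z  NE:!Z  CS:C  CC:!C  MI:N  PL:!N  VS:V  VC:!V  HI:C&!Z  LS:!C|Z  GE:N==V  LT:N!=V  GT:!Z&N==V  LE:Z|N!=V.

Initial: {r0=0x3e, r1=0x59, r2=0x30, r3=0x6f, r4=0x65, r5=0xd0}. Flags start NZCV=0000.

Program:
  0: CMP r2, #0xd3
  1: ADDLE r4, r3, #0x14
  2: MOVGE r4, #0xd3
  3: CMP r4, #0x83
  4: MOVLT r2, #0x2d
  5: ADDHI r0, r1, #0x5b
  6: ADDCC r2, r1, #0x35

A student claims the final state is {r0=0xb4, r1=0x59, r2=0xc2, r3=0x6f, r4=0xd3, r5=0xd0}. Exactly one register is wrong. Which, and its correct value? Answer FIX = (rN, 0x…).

[0] flags=0000 → (cmp)
[1] flags=0000 LE?F → skip
[2] flags=0000 GE?T → r4=0xd3
[3] flags=0010 → (cmp)
[4] flags=0010 LT?F → skip
[5] flags=0010 HI?T → r0=0xb4
[6] flags=0010 CC?F → skip

FIX = (r2, 0x30)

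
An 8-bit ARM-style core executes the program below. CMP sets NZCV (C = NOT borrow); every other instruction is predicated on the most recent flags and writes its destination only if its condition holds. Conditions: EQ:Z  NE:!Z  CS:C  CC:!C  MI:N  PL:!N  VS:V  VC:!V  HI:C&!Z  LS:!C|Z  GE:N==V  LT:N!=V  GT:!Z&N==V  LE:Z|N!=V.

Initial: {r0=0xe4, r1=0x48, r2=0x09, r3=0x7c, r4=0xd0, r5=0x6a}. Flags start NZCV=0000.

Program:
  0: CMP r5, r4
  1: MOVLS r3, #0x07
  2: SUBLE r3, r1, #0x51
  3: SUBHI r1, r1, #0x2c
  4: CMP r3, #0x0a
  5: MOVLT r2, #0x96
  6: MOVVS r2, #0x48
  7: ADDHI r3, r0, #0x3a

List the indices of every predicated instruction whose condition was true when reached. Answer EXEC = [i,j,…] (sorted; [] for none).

[0] flags=1001 → (cmp)
[1] flags=1001 LS?T → r3=0x07
[2] flags=1001 LE?F → skip
[3] flags=1001 HI?F → skip
[4] flags=1000 → (cmp)
[5] flags=1000 LT?T → r2=0x96
[6] flags=1000 VS?F → skip
[7] flags=1000 HI?F → skip

EXEC = [1,5]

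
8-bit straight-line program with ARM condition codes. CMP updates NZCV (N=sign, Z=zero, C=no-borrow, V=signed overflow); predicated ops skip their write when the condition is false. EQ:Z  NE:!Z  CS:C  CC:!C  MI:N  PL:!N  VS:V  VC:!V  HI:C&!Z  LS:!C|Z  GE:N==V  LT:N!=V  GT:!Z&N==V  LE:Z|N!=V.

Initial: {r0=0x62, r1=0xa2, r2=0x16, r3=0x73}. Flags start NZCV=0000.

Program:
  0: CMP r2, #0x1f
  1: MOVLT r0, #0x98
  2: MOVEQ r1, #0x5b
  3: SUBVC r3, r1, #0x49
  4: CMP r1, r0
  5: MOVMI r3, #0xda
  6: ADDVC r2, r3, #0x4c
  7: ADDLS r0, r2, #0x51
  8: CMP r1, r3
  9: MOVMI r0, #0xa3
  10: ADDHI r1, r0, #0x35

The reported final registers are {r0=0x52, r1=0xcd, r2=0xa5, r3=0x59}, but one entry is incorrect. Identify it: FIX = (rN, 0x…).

FIX = (r0, 0x98)

[0] flags=1000 → (cmp)
[1] flags=1000 LT?T → r0=0x98
[2] flags=1000 EQ?F → skip
[3] flags=1000 VC?T → r3=0x59
[4] flags=0010 → (cmp)
[5] flags=0010 MI?F → skip
[6] flags=0010 VC?T → r2=0xa5
[7] flags=0010 LS?F → skip
[8] flags=0011 → (cmp)
[9] flags=0011 MI?F → skip
[10] flags=0011 HI?T → r1=0xcd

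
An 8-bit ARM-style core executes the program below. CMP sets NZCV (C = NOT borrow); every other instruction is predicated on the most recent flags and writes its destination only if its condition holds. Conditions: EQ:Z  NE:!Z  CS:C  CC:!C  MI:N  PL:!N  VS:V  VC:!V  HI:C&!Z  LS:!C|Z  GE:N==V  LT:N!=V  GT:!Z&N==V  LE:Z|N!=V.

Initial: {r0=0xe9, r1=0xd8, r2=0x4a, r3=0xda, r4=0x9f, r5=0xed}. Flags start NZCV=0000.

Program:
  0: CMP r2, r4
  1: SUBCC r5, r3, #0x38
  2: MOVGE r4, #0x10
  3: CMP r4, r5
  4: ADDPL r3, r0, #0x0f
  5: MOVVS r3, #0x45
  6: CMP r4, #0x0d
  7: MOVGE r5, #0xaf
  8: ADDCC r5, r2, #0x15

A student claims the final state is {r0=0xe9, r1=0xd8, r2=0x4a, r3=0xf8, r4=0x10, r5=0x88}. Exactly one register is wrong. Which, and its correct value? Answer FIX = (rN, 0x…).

FIX = (r5, 0xaf)

0: ✓ CMP  NZCV=1001
1: ✓ SUBCC  r5←0xa2
2: ✓ MOVGE  r4←0x10
3: ✓ CMP  NZCV=0000
4: ✓ ADDPL  r3←0xf8
5: · MOVVS
6: ✓ CMP  NZCV=0010
7: ✓ MOVGE  r5←0xaf
8: · ADDCC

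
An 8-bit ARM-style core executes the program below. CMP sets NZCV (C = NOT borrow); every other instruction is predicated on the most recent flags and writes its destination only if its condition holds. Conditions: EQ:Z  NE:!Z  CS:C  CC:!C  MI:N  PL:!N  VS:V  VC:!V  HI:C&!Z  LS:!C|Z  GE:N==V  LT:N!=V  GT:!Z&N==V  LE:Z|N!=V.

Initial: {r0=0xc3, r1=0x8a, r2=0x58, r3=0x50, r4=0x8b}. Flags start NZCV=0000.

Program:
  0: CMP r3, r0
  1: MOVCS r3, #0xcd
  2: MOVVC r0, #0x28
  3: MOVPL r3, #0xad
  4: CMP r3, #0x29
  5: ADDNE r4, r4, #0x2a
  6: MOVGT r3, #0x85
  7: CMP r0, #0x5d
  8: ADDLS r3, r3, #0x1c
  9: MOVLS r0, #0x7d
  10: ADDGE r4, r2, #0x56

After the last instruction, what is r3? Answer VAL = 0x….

0: ✓ CMP  NZCV=1001
1: · MOVCS
2: · MOVVC
3: · MOVPL
4: ✓ CMP  NZCV=0010
5: ✓ ADDNE  r4←0xb5
6: ✓ MOVGT  r3←0x85
7: ✓ CMP  NZCV=0011
8: · ADDLS
9: · MOVLS
10: · ADDGE

VAL = 0x85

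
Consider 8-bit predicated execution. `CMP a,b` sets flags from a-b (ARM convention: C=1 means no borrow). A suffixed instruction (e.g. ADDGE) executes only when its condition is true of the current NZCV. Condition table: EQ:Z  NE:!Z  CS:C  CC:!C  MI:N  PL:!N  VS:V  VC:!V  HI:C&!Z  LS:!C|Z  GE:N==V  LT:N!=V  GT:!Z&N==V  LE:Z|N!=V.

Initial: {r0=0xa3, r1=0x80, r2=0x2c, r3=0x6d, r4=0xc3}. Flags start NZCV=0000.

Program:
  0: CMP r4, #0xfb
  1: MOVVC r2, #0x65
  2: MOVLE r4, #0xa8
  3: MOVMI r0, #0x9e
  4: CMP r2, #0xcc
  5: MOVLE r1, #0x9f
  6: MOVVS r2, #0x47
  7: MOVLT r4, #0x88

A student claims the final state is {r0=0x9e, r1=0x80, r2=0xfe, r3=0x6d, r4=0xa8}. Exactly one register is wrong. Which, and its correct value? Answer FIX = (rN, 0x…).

FIX = (r2, 0x47)

0: ✓ CMP  NZCV=1000
1: ✓ MOVVC  r2←0x65
2: ✓ MOVLE  r4←0xa8
3: ✓ MOVMI  r0←0x9e
4: ✓ CMP  NZCV=1001
5: · MOVLE
6: ✓ MOVVS  r2←0x47
7: · MOVLT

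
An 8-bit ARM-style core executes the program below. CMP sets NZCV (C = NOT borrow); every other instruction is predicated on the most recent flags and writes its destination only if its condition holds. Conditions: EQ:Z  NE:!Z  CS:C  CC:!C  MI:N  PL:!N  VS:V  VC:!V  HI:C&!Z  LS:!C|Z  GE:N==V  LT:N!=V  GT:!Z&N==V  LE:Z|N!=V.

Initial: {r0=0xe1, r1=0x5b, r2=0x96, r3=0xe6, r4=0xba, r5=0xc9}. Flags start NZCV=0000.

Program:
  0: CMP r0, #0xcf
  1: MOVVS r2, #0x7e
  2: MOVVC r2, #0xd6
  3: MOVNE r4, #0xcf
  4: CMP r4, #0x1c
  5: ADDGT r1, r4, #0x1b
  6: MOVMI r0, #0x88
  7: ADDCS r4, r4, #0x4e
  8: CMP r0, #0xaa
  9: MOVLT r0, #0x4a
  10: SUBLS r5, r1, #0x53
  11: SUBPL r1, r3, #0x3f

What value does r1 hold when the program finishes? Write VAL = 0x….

VAL = 0x5b

[0] flags=0010 → (cmp)
[1] flags=0010 VS?F → skip
[2] flags=0010 VC?T → r2=0xd6
[3] flags=0010 NE?T → r4=0xcf
[4] flags=1010 → (cmp)
[5] flags=1010 GT?F → skip
[6] flags=1010 MI?T → r0=0x88
[7] flags=1010 CS?T → r4=0x1d
[8] flags=1000 → (cmp)
[9] flags=1000 LT?T → r0=0x4a
[10] flags=1000 LS?T → r5=0x08
[11] flags=1000 PL?F → skip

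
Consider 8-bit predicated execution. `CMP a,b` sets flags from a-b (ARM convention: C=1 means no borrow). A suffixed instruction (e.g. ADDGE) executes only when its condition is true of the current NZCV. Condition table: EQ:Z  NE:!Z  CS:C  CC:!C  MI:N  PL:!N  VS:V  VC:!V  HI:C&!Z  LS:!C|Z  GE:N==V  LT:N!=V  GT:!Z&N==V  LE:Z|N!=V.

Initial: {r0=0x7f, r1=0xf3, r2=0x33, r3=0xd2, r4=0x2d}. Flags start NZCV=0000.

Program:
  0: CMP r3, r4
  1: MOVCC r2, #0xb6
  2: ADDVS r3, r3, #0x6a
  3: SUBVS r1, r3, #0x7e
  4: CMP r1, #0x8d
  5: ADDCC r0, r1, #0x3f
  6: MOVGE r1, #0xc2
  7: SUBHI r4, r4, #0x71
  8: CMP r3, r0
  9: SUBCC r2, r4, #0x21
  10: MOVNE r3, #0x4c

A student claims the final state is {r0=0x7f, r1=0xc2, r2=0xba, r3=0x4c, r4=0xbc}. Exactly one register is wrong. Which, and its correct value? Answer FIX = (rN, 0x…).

FIX = (r2, 0x33)

0: ✓ CMP  NZCV=1010
1: · MOVCC
2: · ADDVS
3: · SUBVS
4: ✓ CMP  NZCV=0010
5: · ADDCC
6: ✓ MOVGE  r1←0xc2
7: ✓ SUBHI  r4←0xbc
8: ✓ CMP  NZCV=0011
9: · SUBCC
10: ✓ MOVNE  r3←0x4c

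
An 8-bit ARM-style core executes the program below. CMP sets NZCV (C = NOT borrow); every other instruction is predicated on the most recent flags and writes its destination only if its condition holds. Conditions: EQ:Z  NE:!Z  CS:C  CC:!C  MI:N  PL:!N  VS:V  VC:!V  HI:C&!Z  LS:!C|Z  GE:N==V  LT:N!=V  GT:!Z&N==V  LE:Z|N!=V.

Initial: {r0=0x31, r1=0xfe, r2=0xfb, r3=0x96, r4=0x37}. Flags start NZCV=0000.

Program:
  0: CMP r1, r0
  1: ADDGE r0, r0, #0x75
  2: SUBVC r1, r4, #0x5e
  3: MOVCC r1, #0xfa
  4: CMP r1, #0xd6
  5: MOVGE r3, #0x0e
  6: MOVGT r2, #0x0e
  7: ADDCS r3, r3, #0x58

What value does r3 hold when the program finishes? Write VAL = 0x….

[0] flags=1010 → (cmp)
[1] flags=1010 GE?F → skip
[2] flags=1010 VC?T → r1=0xd9
[3] flags=1010 CC?F → skip
[4] flags=0010 → (cmp)
[5] flags=0010 GE?T → r3=0x0e
[6] flags=0010 GT?T → r2=0x0e
[7] flags=0010 CS?T → r3=0x66

VAL = 0x66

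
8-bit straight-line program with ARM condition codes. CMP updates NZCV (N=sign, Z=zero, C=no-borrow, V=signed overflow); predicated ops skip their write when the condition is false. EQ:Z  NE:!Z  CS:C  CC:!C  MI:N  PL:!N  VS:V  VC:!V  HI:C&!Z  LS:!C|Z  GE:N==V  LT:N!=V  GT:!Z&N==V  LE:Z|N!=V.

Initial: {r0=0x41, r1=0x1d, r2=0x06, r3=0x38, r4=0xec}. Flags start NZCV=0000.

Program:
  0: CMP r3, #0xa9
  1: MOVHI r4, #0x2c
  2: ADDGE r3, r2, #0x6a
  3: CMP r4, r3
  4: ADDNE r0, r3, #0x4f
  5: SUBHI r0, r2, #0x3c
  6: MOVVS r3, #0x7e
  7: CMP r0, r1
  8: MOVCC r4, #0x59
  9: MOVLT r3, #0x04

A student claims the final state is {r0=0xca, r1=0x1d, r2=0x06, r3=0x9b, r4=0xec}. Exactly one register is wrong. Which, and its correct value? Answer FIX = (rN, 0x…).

[0] flags=1001 → (cmp)
[1] flags=1001 HI?F → skip
[2] flags=1001 GE?T → r3=0x70
[3] flags=0011 → (cmp)
[4] flags=0011 NE?T → r0=0xbf
[5] flags=0011 HI?T → r0=0xca
[6] flags=0011 VS?T → r3=0x7e
[7] flags=1010 → (cmp)
[8] flags=1010 CC?F → skip
[9] flags=1010 LT?T → r3=0x04

FIX = (r3, 0x04)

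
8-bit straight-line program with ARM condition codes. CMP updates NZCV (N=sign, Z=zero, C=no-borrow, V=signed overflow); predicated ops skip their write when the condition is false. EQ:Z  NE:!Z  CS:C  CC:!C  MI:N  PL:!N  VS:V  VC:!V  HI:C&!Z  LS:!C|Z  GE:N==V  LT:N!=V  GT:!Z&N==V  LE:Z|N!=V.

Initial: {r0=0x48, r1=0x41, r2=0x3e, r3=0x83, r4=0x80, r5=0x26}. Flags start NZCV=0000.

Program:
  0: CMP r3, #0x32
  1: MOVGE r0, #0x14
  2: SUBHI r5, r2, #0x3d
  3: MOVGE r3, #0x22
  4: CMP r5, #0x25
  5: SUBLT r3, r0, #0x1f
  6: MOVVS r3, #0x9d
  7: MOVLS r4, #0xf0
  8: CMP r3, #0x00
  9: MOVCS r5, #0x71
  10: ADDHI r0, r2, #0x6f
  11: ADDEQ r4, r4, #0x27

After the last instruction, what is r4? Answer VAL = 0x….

0: ✓ CMP  NZCV=0011
1: · MOVGE
2: ✓ SUBHI  r5←0x01
3: · MOVGE
4: ✓ CMP  NZCV=1000
5: ✓ SUBLT  r3←0x29
6: · MOVVS
7: ✓ MOVLS  r4←0xf0
8: ✓ CMP  NZCV=0010
9: ✓ MOVCS  r5←0x71
10: ✓ ADDHI  r0←0xad
11: · ADDEQ

VAL = 0xf0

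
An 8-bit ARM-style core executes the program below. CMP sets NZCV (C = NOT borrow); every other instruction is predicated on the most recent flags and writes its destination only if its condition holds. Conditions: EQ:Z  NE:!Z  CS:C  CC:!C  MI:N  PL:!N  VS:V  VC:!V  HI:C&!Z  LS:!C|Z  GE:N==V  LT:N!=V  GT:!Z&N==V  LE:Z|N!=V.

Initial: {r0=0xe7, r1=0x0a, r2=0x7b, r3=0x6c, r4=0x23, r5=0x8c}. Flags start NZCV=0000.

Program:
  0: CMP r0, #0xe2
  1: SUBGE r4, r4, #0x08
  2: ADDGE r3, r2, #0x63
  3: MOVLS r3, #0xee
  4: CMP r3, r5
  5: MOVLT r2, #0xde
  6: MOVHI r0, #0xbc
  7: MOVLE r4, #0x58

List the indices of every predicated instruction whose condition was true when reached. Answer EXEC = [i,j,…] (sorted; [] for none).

EXEC = [1,2,6]

0: ✓ CMP  NZCV=0010
1: ✓ SUBGE  r4←0x1b
2: ✓ ADDGE  r3←0xde
3: · MOVLS
4: ✓ CMP  NZCV=0010
5: · MOVLT
6: ✓ MOVHI  r0←0xbc
7: · MOVLE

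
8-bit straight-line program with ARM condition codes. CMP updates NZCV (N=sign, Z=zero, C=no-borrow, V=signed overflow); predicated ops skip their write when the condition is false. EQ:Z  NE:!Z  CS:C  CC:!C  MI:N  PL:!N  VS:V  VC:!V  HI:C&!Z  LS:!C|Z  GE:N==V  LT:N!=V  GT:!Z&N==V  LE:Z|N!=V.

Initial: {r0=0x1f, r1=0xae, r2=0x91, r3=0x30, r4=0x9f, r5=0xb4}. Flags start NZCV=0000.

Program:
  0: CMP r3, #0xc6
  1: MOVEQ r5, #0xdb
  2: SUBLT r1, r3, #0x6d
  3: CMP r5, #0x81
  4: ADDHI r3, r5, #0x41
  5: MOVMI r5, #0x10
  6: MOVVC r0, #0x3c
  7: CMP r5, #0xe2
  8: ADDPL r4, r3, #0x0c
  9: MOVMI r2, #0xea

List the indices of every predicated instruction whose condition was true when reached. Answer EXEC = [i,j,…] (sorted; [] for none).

EXEC = [4,6,9]

0: ✓ CMP  NZCV=0000
1: · MOVEQ
2: · SUBLT
3: ✓ CMP  NZCV=0010
4: ✓ ADDHI  r3←0xf5
5: · MOVMI
6: ✓ MOVVC  r0←0x3c
7: ✓ CMP  NZCV=1000
8: · ADDPL
9: ✓ MOVMI  r2←0xea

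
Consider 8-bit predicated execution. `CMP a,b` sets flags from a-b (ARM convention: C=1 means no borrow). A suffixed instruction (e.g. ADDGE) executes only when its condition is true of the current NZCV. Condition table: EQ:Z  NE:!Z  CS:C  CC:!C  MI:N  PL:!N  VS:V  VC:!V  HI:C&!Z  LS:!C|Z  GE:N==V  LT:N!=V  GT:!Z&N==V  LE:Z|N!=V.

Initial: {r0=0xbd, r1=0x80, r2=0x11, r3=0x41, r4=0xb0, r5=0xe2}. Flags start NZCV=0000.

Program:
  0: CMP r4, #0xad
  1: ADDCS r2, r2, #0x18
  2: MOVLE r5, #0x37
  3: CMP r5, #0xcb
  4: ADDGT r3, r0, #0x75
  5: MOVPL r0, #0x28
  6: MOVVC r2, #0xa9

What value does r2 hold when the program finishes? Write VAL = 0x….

VAL = 0xa9

[0] flags=0010 → (cmp)
[1] flags=0010 CS?T → r2=0x29
[2] flags=0010 LE?F → skip
[3] flags=0010 → (cmp)
[4] flags=0010 GT?T → r3=0x32
[5] flags=0010 PL?T → r0=0x28
[6] flags=0010 VC?T → r2=0xa9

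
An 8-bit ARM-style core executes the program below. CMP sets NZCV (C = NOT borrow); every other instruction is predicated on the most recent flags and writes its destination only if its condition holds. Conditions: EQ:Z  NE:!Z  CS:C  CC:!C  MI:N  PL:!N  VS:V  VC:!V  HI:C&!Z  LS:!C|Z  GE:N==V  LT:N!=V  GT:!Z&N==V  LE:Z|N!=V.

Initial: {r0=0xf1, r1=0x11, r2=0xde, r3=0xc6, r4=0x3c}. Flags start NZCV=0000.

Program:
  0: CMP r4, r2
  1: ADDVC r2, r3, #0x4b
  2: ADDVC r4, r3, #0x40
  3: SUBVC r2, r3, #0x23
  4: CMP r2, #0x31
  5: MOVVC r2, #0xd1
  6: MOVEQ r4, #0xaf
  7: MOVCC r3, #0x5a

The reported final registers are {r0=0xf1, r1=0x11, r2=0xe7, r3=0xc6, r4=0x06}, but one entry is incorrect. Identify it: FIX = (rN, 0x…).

[0] flags=0000 → (cmp)
[1] flags=0000 VC?T → r2=0x11
[2] flags=0000 VC?T → r4=0x06
[3] flags=0000 VC?T → r2=0xa3
[4] flags=0011 → (cmp)
[5] flags=0011 VC?F → skip
[6] flags=0011 EQ?F → skip
[7] flags=0011 CC?F → skip

FIX = (r2, 0xa3)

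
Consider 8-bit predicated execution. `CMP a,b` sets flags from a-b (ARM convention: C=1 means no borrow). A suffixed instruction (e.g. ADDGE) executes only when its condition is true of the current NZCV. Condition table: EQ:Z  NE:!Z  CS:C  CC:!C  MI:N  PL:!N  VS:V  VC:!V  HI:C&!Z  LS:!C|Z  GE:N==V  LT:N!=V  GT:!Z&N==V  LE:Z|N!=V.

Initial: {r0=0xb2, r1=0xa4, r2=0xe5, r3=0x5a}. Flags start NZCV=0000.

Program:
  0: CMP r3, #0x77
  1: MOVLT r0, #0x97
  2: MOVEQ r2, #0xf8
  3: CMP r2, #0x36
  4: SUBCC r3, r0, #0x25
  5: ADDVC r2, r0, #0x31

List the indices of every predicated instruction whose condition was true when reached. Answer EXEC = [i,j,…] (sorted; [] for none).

0: ✓ CMP  NZCV=1000
1: ✓ MOVLT  r0←0x97
2: · MOVEQ
3: ✓ CMP  NZCV=1010
4: · SUBCC
5: ✓ ADDVC  r2←0xc8

EXEC = [1,5]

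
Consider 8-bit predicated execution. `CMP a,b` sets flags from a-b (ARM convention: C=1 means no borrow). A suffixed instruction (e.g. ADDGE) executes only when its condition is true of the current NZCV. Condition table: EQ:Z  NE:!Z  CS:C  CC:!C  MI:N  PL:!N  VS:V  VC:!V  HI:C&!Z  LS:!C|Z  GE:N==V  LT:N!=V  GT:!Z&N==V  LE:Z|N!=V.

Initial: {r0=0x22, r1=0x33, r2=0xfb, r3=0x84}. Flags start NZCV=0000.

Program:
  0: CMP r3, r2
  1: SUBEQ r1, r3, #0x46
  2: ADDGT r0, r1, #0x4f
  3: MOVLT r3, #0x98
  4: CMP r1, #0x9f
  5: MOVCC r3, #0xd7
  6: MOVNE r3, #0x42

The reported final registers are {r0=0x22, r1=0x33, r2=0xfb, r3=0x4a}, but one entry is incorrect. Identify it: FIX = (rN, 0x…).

FIX = (r3, 0x42)

[0] flags=1000 → (cmp)
[1] flags=1000 EQ?F → skip
[2] flags=1000 GT?F → skip
[3] flags=1000 LT?T → r3=0x98
[4] flags=1001 → (cmp)
[5] flags=1001 CC?T → r3=0xd7
[6] flags=1001 NE?T → r3=0x42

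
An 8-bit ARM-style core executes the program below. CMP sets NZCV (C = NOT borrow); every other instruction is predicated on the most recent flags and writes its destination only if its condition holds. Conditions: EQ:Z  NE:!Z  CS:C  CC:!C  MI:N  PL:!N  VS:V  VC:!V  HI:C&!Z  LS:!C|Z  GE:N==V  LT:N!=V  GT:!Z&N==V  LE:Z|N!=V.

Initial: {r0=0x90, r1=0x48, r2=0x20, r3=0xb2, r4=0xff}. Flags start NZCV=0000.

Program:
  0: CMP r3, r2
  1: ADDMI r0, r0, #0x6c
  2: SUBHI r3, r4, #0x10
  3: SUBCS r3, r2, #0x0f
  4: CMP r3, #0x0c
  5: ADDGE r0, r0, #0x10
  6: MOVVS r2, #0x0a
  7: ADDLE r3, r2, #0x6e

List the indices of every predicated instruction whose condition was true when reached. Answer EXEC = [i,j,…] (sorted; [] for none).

[0] flags=1010 → (cmp)
[1] flags=1010 MI?T → r0=0xfc
[2] flags=1010 HI?T → r3=0xef
[3] flags=1010 CS?T → r3=0x11
[4] flags=0010 → (cmp)
[5] flags=0010 GE?T → r0=0x0c
[6] flags=0010 VS?F → skip
[7] flags=0010 LE?F → skip

EXEC = [1,2,3,5]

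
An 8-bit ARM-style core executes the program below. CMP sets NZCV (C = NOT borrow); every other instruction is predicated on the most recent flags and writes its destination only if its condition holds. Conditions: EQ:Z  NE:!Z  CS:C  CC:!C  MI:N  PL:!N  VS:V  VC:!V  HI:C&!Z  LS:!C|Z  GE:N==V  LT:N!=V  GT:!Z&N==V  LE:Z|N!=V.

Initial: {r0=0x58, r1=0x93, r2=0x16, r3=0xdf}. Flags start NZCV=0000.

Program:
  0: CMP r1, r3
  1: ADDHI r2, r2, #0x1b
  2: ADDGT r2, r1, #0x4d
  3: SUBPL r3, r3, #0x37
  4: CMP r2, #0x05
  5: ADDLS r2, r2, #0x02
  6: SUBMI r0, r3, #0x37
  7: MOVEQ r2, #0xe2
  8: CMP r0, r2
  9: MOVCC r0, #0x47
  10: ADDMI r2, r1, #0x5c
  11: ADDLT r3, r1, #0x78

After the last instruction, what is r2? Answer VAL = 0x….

0: ✓ CMP  NZCV=1000
1: · ADDHI
2: · ADDGT
3: · SUBPL
4: ✓ CMP  NZCV=0010
5: · ADDLS
6: · SUBMI
7: · MOVEQ
8: ✓ CMP  NZCV=0010
9: · MOVCC
10: · ADDMI
11: · ADDLT

VAL = 0x16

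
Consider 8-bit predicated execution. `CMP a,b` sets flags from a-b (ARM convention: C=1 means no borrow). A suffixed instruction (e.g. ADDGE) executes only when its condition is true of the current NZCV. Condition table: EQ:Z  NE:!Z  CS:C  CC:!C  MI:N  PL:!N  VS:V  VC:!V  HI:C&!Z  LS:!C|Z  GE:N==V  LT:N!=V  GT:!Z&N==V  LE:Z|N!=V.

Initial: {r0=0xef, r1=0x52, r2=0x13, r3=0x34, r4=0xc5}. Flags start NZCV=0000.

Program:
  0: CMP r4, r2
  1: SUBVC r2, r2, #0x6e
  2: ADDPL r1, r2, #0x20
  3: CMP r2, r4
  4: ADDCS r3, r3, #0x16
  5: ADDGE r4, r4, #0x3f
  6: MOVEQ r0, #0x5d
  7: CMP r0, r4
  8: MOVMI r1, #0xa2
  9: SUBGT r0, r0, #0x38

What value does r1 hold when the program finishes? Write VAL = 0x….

VAL = 0x52

[0] flags=1010 → (cmp)
[1] flags=1010 VC?T → r2=0xa5
[2] flags=1010 PL?F → skip
[3] flags=1000 → (cmp)
[4] flags=1000 CS?F → skip
[5] flags=1000 GE?F → skip
[6] flags=1000 EQ?F → skip
[7] flags=0010 → (cmp)
[8] flags=0010 MI?F → skip
[9] flags=0010 GT?T → r0=0xb7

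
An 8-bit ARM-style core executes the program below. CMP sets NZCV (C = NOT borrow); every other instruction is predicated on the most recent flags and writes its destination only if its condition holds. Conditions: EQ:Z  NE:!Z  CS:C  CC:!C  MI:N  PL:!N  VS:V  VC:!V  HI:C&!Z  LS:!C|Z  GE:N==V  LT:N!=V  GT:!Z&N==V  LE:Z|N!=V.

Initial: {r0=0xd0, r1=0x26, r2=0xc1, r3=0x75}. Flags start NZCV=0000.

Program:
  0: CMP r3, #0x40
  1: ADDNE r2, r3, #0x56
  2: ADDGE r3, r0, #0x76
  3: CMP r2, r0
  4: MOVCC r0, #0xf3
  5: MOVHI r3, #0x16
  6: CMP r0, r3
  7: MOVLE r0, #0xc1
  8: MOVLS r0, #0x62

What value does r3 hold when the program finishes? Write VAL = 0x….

0: ✓ CMP  NZCV=0010
1: ✓ ADDNE  r2←0xcb
2: ✓ ADDGE  r3←0x46
3: ✓ CMP  NZCV=1000
4: ✓ MOVCC  r0←0xf3
5: · MOVHI
6: ✓ CMP  NZCV=1010
7: ✓ MOVLE  r0←0xc1
8: · MOVLS

VAL = 0x46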